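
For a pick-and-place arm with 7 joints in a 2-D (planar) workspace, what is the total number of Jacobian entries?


Given: task space dimension = 2, joints = 7
Jacobian is a 2 x 7 matrix
Total entries = rows * columns
Total = 2 * 7
Total = 14

14


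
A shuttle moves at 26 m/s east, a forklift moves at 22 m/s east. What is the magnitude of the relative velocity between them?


Given: v_A = 26 m/s east, v_B = 22 m/s east
Both move in the same direction; relative speed = |v_A - v_B|
|26 - 22| = |4|
= 4 m/s

4 m/s


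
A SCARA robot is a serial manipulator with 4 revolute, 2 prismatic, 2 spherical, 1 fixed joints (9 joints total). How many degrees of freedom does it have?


Given: serial robot with 4 revolute, 2 prismatic, 2 spherical, 1 fixed joints
DOF contribution per joint type: revolute=1, prismatic=1, spherical=3, fixed=0
DOF = 4*1 + 2*1 + 2*3 + 1*0
DOF = 12

12


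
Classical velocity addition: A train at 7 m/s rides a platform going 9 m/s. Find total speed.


Given: object velocity = 7 m/s, platform velocity = 9 m/s (same direction)
Using classical velocity addition: v_total = v_object + v_platform
v_total = 7 + 9
v_total = 16 m/s

16 m/s


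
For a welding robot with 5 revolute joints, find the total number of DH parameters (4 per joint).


Given: 5 joints, 4 DH parameters per joint (d, theta, a, alpha)
Total DH parameters = number_of_joints * 4
Total = 5 * 4
Total = 20

20


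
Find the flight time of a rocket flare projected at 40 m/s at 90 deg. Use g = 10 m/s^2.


Given: v0 = 40 m/s, theta = 90 deg, g = 10 m/s^2
sin(90) = 1
Using T = 2*v0*sin(theta) / g
T = 2*40*1 / 10
T = 80 / 10
T = 8 s

8 s


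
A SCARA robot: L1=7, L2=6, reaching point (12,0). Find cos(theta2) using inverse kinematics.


Given: L1 = 7, L2 = 6, target (x, y) = (12, 0)
Using cos(theta2) = (x^2 + y^2 - L1^2 - L2^2) / (2*L1*L2)
x^2 + y^2 = 12^2 + 0 = 144
L1^2 + L2^2 = 49 + 36 = 85
Numerator = 144 - 85 = 59
Denominator = 2*7*6 = 84
cos(theta2) = 59/84 = 59/84

59/84


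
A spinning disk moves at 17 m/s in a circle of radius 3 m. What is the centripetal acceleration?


Given: v = 17 m/s, r = 3 m
Using a_c = v^2 / r
a_c = 17^2 / 3
a_c = 289 / 3
a_c = 289/3 m/s^2

289/3 m/s^2


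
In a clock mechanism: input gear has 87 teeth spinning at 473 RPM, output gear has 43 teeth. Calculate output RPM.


Given: N1 = 87 teeth, w1 = 473 RPM, N2 = 43 teeth
Using N1*w1 = N2*w2
w2 = N1*w1 / N2
w2 = 87*473 / 43
w2 = 41151 / 43
w2 = 957 RPM

957 RPM


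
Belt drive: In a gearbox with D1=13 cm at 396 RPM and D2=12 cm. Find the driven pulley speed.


Given: D1 = 13 cm, w1 = 396 RPM, D2 = 12 cm
Using D1*w1 = D2*w2
w2 = D1*w1 / D2
w2 = 13*396 / 12
w2 = 5148 / 12
w2 = 429 RPM

429 RPM


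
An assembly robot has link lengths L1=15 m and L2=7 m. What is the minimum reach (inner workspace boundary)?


Given: L1 = 15 m, L2 = 7 m
For a 2-link planar arm, min reach = |L1 - L2| (second link folded back)
Min reach = |15 - 7|
Min reach = 8 m

8 m


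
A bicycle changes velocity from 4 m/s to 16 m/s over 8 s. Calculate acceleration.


Given: initial velocity v0 = 4 m/s, final velocity v = 16 m/s, time t = 8 s
Using a = (v - v0) / t
a = (16 - 4) / 8
a = 12 / 8
a = 3/2 m/s^2

3/2 m/s^2


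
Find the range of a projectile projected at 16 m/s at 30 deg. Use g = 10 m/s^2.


Given: v0 = 16 m/s, theta = 30 deg, g = 10 m/s^2
sin(2*30) = sin(60) = sqrt(3)/2
Using R = v0^2 * sin(2*theta) / g
R = 16^2 * (sqrt(3)/2) / 10
R = 256 * sqrt(3) / 20
R = 64/5*sqrt(3) m

64/5*sqrt(3) m


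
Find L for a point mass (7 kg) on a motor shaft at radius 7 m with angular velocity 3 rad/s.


Given: m = 7 kg, r = 7 m, omega = 3 rad/s
For a point mass: I = m*r^2
I = 7*7^2 = 7*49 = 343
L = I*omega = 343*3
L = 1029 kg*m^2/s

1029 kg*m^2/s


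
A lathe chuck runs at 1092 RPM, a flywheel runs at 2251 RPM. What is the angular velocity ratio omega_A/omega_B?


Given: RPM_A = 1092, RPM_B = 2251
omega = 2*pi*RPM/60, so omega_A/omega_B = RPM_A / RPM_B
omega_A/omega_B = 1092 / 2251
omega_A/omega_B = 1092/2251

1092/2251


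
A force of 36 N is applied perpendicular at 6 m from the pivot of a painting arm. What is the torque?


Given: F = 36 N, r = 6 m, angle = 90 deg (perpendicular)
Using tau = F * r * sin(90)
sin(90) = 1
tau = 36 * 6 * 1
tau = 216 Nm

216 Nm


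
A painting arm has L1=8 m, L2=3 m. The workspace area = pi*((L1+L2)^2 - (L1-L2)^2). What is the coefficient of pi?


Given: L1 = 8, L2 = 3
(L1+L2)^2 = (11)^2 = 121
(L1-L2)^2 = (5)^2 = 25
Difference = 121 - 25 = 96
This equals 4*L1*L2 = 4*8*3 = 96
Workspace area = 96*pi

96


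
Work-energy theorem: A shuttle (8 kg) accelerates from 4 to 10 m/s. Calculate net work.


Given: m = 8 kg, v0 = 4 m/s, v = 10 m/s
Using W = (1/2)*m*(v^2 - v0^2)
v^2 = 10^2 = 100
v0^2 = 4^2 = 16
v^2 - v0^2 = 100 - 16 = 84
W = (1/2)*8*84 = 336 J

336 J


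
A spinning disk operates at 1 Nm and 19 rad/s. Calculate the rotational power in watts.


Given: tau = 1 Nm, omega = 19 rad/s
Using P = tau * omega
P = 1 * 19
P = 19 W

19 W


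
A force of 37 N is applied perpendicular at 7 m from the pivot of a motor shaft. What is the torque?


Given: F = 37 N, r = 7 m, angle = 90 deg (perpendicular)
Using tau = F * r * sin(90)
sin(90) = 1
tau = 37 * 7 * 1
tau = 259 Nm

259 Nm


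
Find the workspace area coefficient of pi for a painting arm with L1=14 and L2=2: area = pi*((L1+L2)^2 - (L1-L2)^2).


Given: L1 = 14, L2 = 2
(L1+L2)^2 = (16)^2 = 256
(L1-L2)^2 = (12)^2 = 144
Difference = 256 - 144 = 112
This equals 4*L1*L2 = 4*14*2 = 112
Workspace area = 112*pi

112


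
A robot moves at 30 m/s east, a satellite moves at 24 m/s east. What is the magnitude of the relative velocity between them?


Given: v_A = 30 m/s east, v_B = 24 m/s east
Both move in the same direction; relative speed = |v_A - v_B|
|30 - 24| = |6|
= 6 m/s

6 m/s


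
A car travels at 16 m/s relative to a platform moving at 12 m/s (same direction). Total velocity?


Given: object velocity = 16 m/s, platform velocity = 12 m/s (same direction)
Using classical velocity addition: v_total = v_object + v_platform
v_total = 16 + 12
v_total = 28 m/s

28 m/s


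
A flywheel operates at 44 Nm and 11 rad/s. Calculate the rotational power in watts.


Given: tau = 44 Nm, omega = 11 rad/s
Using P = tau * omega
P = 44 * 11
P = 484 W

484 W


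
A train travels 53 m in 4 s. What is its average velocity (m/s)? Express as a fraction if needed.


Given: distance d = 53 m, time t = 4 s
Using v = d / t
v = 53 / 4
v = 53/4 m/s

53/4 m/s


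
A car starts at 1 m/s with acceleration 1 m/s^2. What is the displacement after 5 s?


Given: v0 = 1 m/s, a = 1 m/s^2, t = 5 s
Using s = v0*t + (1/2)*a*t^2
s = 1*5 + (1/2)*1*5^2
s = 5 + (1/2)*25
s = 5 + 25/2
s = 35/2

35/2 m


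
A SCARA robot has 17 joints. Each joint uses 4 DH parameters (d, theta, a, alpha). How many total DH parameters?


Given: 17 joints, 4 DH parameters per joint (d, theta, a, alpha)
Total DH parameters = number_of_joints * 4
Total = 17 * 4
Total = 68

68


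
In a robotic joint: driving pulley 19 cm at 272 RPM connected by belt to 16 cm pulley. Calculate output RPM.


Given: D1 = 19 cm, w1 = 272 RPM, D2 = 16 cm
Using D1*w1 = D2*w2
w2 = D1*w1 / D2
w2 = 19*272 / 16
w2 = 5168 / 16
w2 = 323 RPM

323 RPM


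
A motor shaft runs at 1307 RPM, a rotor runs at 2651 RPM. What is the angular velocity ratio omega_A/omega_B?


Given: RPM_A = 1307, RPM_B = 2651
omega = 2*pi*RPM/60, so omega_A/omega_B = RPM_A / RPM_B
omega_A/omega_B = 1307 / 2651
omega_A/omega_B = 1307/2651

1307/2651


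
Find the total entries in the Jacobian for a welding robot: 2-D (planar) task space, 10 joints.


Given: task space dimension = 2, joints = 10
Jacobian is a 2 x 10 matrix
Total entries = rows * columns
Total = 2 * 10
Total = 20

20


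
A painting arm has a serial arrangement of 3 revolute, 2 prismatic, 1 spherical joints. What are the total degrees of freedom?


Given: serial robot with 3 revolute, 2 prismatic, 1 spherical joints
DOF contribution per joint type: revolute=1, prismatic=1, spherical=3, fixed=0
DOF = 3*1 + 2*1 + 1*3
DOF = 8

8


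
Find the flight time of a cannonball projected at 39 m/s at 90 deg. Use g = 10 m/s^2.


Given: v0 = 39 m/s, theta = 90 deg, g = 10 m/s^2
sin(90) = 1
Using T = 2*v0*sin(theta) / g
T = 2*39*1 / 10
T = 78 / 10
T = 39/5 s

39/5 s


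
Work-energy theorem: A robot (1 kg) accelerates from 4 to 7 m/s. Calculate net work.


Given: m = 1 kg, v0 = 4 m/s, v = 7 m/s
Using W = (1/2)*m*(v^2 - v0^2)
v^2 = 7^2 = 49
v0^2 = 4^2 = 16
v^2 - v0^2 = 49 - 16 = 33
W = (1/2)*1*33 = 33/2 J

33/2 J


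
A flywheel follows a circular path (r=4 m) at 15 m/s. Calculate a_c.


Given: v = 15 m/s, r = 4 m
Using a_c = v^2 / r
a_c = 15^2 / 4
a_c = 225 / 4
a_c = 225/4 m/s^2

225/4 m/s^2


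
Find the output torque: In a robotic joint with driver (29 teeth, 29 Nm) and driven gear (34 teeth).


Given: N1 = 29, N2 = 34, T1 = 29 Nm
Using T2/T1 = N2/N1
T2 = T1 * N2 / N1
T2 = 29 * 34 / 29
T2 = 986 / 29
T2 = 34 Nm

34 Nm


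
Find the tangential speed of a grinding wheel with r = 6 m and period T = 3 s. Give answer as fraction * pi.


Given: radius r = 6 m, period T = 3 s
Using v = 2*pi*r / T
v = 2*pi*6 / 3
v = 12*pi / 3
v = 4*pi m/s

4*pi m/s


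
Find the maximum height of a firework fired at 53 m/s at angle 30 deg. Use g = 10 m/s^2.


Given: v0 = 53 m/s, theta = 30 deg, g = 10 m/s^2
sin^2(30) = 1/4
Using H = v0^2 * sin^2(theta) / (2*g)
H = 53^2 * 1/4 / (2*10)
H = 2809 * 1/4 / 20
H = 2809/4 / 20
H = 2809/80 m

2809/80 m


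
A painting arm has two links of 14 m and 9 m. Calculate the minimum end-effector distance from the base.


Given: L1 = 14 m, L2 = 9 m
For a 2-link planar arm, min reach = |L1 - L2| (second link folded back)
Min reach = |14 - 9|
Min reach = 5 m

5 m


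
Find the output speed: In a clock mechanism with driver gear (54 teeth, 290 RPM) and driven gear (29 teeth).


Given: N1 = 54 teeth, w1 = 290 RPM, N2 = 29 teeth
Using N1*w1 = N2*w2
w2 = N1*w1 / N2
w2 = 54*290 / 29
w2 = 15660 / 29
w2 = 540 RPM

540 RPM


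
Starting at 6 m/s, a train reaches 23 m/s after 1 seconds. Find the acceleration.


Given: initial velocity v0 = 6 m/s, final velocity v = 23 m/s, time t = 1 s
Using a = (v - v0) / t
a = (23 - 6) / 1
a = 17 / 1
a = 17 m/s^2

17 m/s^2


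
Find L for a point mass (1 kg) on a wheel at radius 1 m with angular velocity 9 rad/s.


Given: m = 1 kg, r = 1 m, omega = 9 rad/s
For a point mass: I = m*r^2
I = 1*1^2 = 1*1 = 1
L = I*omega = 1*9
L = 9 kg*m^2/s

9 kg*m^2/s


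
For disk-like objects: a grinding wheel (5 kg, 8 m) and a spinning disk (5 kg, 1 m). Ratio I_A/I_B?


Given: M1=5 kg, R1=8 m, M2=5 kg, R2=1 m
For a disk: I = (1/2)*M*R^2, so I_A/I_B = (M1*R1^2)/(M2*R2^2)
M1*R1^2 = 5*64 = 320
M2*R2^2 = 5*1 = 5
I_A/I_B = 320/5 = 64

64


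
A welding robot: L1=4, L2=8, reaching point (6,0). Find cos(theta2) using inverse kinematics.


Given: L1 = 4, L2 = 8, target (x, y) = (6, 0)
Using cos(theta2) = (x^2 + y^2 - L1^2 - L2^2) / (2*L1*L2)
x^2 + y^2 = 6^2 + 0 = 36
L1^2 + L2^2 = 16 + 64 = 80
Numerator = 36 - 80 = -44
Denominator = 2*4*8 = 64
cos(theta2) = -44/64 = -11/16

-11/16


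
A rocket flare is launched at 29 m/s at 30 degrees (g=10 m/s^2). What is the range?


Given: v0 = 29 m/s, theta = 30 deg, g = 10 m/s^2
sin(2*30) = sin(60) = sqrt(3)/2
Using R = v0^2 * sin(2*theta) / g
R = 29^2 * (sqrt(3)/2) / 10
R = 841 * sqrt(3) / 20
R = 841/20*sqrt(3) m

841/20*sqrt(3) m


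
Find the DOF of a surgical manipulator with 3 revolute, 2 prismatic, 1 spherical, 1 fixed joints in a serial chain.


Given: serial robot with 3 revolute, 2 prismatic, 1 spherical, 1 fixed joints
DOF contribution per joint type: revolute=1, prismatic=1, spherical=3, fixed=0
DOF = 3*1 + 2*1 + 1*3 + 1*0
DOF = 8

8


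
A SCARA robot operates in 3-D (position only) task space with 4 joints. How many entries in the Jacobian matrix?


Given: task space dimension = 3, joints = 4
Jacobian is a 3 x 4 matrix
Total entries = rows * columns
Total = 3 * 4
Total = 12

12


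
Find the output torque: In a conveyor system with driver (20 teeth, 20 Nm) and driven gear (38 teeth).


Given: N1 = 20, N2 = 38, T1 = 20 Nm
Using T2/T1 = N2/N1
T2 = T1 * N2 / N1
T2 = 20 * 38 / 20
T2 = 760 / 20
T2 = 38 Nm

38 Nm


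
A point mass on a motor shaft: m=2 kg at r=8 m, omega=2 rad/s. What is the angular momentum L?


Given: m = 2 kg, r = 8 m, omega = 2 rad/s
For a point mass: I = m*r^2
I = 2*8^2 = 2*64 = 128
L = I*omega = 128*2
L = 256 kg*m^2/s

256 kg*m^2/s


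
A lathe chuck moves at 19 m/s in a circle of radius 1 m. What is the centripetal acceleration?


Given: v = 19 m/s, r = 1 m
Using a_c = v^2 / r
a_c = 19^2 / 1
a_c = 361 / 1
a_c = 361 m/s^2

361 m/s^2


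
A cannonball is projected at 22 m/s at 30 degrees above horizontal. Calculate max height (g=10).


Given: v0 = 22 m/s, theta = 30 deg, g = 10 m/s^2
sin^2(30) = 1/4
Using H = v0^2 * sin^2(theta) / (2*g)
H = 22^2 * 1/4 / (2*10)
H = 484 * 1/4 / 20
H = 121 / 20
H = 121/20 m

121/20 m


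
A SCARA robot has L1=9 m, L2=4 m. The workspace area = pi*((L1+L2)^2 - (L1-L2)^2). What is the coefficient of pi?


Given: L1 = 9, L2 = 4
(L1+L2)^2 = (13)^2 = 169
(L1-L2)^2 = (5)^2 = 25
Difference = 169 - 25 = 144
This equals 4*L1*L2 = 4*9*4 = 144
Workspace area = 144*pi

144


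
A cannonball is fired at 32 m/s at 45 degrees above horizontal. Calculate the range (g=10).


Given: v0 = 32 m/s, theta = 45 deg, g = 10 m/s^2
sin(2*45) = sin(90) = 1
Using R = v0^2 * sin(2*theta) / g
R = 32^2 * 1 / 10
R = 1024 / 10
R = 512/5 m

512/5 m


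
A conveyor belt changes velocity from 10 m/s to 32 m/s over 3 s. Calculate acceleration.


Given: initial velocity v0 = 10 m/s, final velocity v = 32 m/s, time t = 3 s
Using a = (v - v0) / t
a = (32 - 10) / 3
a = 22 / 3
a = 22/3 m/s^2

22/3 m/s^2


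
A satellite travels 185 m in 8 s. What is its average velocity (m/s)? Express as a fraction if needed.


Given: distance d = 185 m, time t = 8 s
Using v = d / t
v = 185 / 8
v = 185/8 m/s

185/8 m/s


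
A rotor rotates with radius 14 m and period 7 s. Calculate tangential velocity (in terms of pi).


Given: radius r = 14 m, period T = 7 s
Using v = 2*pi*r / T
v = 2*pi*14 / 7
v = 28*pi / 7
v = 4*pi m/s

4*pi m/s


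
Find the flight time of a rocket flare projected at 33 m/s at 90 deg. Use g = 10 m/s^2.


Given: v0 = 33 m/s, theta = 90 deg, g = 10 m/s^2
sin(90) = 1
Using T = 2*v0*sin(theta) / g
T = 2*33*1 / 10
T = 66 / 10
T = 33/5 s

33/5 s


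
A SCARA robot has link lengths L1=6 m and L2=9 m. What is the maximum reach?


Given: L1 = 6 m, L2 = 9 m
For a 2-link planar arm, max reach = L1 + L2 (fully extended)
Max reach = 6 + 9
Max reach = 15 m

15 m


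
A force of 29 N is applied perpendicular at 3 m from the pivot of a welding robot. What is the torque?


Given: F = 29 N, r = 3 m, angle = 90 deg (perpendicular)
Using tau = F * r * sin(90)
sin(90) = 1
tau = 29 * 3 * 1
tau = 87 Nm

87 Nm


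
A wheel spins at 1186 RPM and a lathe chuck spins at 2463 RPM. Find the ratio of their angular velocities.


Given: RPM_A = 1186, RPM_B = 2463
omega = 2*pi*RPM/60, so omega_A/omega_B = RPM_A / RPM_B
omega_A/omega_B = 1186 / 2463
omega_A/omega_B = 1186/2463

1186/2463


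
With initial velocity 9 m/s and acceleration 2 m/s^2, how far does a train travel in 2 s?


Given: v0 = 9 m/s, a = 2 m/s^2, t = 2 s
Using s = v0*t + (1/2)*a*t^2
s = 9*2 + (1/2)*2*2^2
s = 18 + (1/2)*8
s = 18 + 4
s = 22

22 m


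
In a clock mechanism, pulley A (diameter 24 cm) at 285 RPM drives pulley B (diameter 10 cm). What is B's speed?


Given: D1 = 24 cm, w1 = 285 RPM, D2 = 10 cm
Using D1*w1 = D2*w2
w2 = D1*w1 / D2
w2 = 24*285 / 10
w2 = 6840 / 10
w2 = 684 RPM

684 RPM


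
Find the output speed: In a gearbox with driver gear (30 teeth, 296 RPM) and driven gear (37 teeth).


Given: N1 = 30 teeth, w1 = 296 RPM, N2 = 37 teeth
Using N1*w1 = N2*w2
w2 = N1*w1 / N2
w2 = 30*296 / 37
w2 = 8880 / 37
w2 = 240 RPM

240 RPM


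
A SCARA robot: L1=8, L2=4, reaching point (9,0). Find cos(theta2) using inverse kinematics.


Given: L1 = 8, L2 = 4, target (x, y) = (9, 0)
Using cos(theta2) = (x^2 + y^2 - L1^2 - L2^2) / (2*L1*L2)
x^2 + y^2 = 9^2 + 0 = 81
L1^2 + L2^2 = 64 + 16 = 80
Numerator = 81 - 80 = 1
Denominator = 2*8*4 = 64
cos(theta2) = 1/64 = 1/64

1/64


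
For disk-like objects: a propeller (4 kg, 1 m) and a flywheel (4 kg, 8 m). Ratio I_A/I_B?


Given: M1=4 kg, R1=1 m, M2=4 kg, R2=8 m
For a disk: I = (1/2)*M*R^2, so I_A/I_B = (M1*R1^2)/(M2*R2^2)
M1*R1^2 = 4*1 = 4
M2*R2^2 = 4*64 = 256
I_A/I_B = 4/256 = 1/64

1/64


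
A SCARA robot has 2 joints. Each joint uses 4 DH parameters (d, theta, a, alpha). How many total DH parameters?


Given: 2 joints, 4 DH parameters per joint (d, theta, a, alpha)
Total DH parameters = number_of_joints * 4
Total = 2 * 4
Total = 8

8


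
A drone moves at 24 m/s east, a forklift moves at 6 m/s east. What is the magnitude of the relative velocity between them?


Given: v_A = 24 m/s east, v_B = 6 m/s east
Both move in the same direction; relative speed = |v_A - v_B|
|24 - 6| = |18|
= 18 m/s

18 m/s


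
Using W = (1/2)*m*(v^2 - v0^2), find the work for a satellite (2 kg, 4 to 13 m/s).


Given: m = 2 kg, v0 = 4 m/s, v = 13 m/s
Using W = (1/2)*m*(v^2 - v0^2)
v^2 = 13^2 = 169
v0^2 = 4^2 = 16
v^2 - v0^2 = 169 - 16 = 153
W = (1/2)*2*153 = 153 J

153 J


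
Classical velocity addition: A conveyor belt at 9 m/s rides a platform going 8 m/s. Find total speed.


Given: object velocity = 9 m/s, platform velocity = 8 m/s (same direction)
Using classical velocity addition: v_total = v_object + v_platform
v_total = 9 + 8
v_total = 17 m/s

17 m/s


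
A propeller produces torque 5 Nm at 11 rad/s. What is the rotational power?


Given: tau = 5 Nm, omega = 11 rad/s
Using P = tau * omega
P = 5 * 11
P = 55 W

55 W


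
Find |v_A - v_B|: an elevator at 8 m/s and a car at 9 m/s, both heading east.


Given: v_A = 8 m/s east, v_B = 9 m/s east
Both move in the same direction; relative speed = |v_A - v_B|
|8 - 9| = |-1|
= 1 m/s

1 m/s


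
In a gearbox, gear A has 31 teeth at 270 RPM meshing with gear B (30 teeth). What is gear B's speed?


Given: N1 = 31 teeth, w1 = 270 RPM, N2 = 30 teeth
Using N1*w1 = N2*w2
w2 = N1*w1 / N2
w2 = 31*270 / 30
w2 = 8370 / 30
w2 = 279 RPM

279 RPM


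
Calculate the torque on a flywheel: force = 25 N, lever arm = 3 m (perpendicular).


Given: F = 25 N, r = 3 m, angle = 90 deg (perpendicular)
Using tau = F * r * sin(90)
sin(90) = 1
tau = 25 * 3 * 1
tau = 75 Nm

75 Nm


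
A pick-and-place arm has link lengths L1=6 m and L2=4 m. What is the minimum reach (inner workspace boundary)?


Given: L1 = 6 m, L2 = 4 m
For a 2-link planar arm, min reach = |L1 - L2| (second link folded back)
Min reach = |6 - 4|
Min reach = 2 m

2 m


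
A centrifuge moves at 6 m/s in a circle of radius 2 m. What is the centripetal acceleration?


Given: v = 6 m/s, r = 2 m
Using a_c = v^2 / r
a_c = 6^2 / 2
a_c = 36 / 2
a_c = 18 m/s^2

18 m/s^2


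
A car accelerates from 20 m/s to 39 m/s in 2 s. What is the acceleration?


Given: initial velocity v0 = 20 m/s, final velocity v = 39 m/s, time t = 2 s
Using a = (v - v0) / t
a = (39 - 20) / 2
a = 19 / 2
a = 19/2 m/s^2

19/2 m/s^2


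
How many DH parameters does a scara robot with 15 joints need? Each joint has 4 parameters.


Given: 15 joints, 4 DH parameters per joint (d, theta, a, alpha)
Total DH parameters = number_of_joints * 4
Total = 15 * 4
Total = 60

60


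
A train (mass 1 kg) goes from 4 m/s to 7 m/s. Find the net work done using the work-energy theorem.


Given: m = 1 kg, v0 = 4 m/s, v = 7 m/s
Using W = (1/2)*m*(v^2 - v0^2)
v^2 = 7^2 = 49
v0^2 = 4^2 = 16
v^2 - v0^2 = 49 - 16 = 33
W = (1/2)*1*33 = 33/2 J

33/2 J


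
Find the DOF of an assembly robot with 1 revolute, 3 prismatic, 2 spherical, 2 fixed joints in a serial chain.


Given: serial robot with 1 revolute, 3 prismatic, 2 spherical, 2 fixed joints
DOF contribution per joint type: revolute=1, prismatic=1, spherical=3, fixed=0
DOF = 1*1 + 3*1 + 2*3 + 2*0
DOF = 10

10


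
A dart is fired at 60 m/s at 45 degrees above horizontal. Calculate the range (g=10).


Given: v0 = 60 m/s, theta = 45 deg, g = 10 m/s^2
sin(2*45) = sin(90) = 1
Using R = v0^2 * sin(2*theta) / g
R = 60^2 * 1 / 10
R = 3600 / 10
R = 360 m

360 m


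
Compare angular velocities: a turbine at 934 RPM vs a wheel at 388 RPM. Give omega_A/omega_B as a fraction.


Given: RPM_A = 934, RPM_B = 388
omega = 2*pi*RPM/60, so omega_A/omega_B = RPM_A / RPM_B
omega_A/omega_B = 934 / 388
omega_A/omega_B = 467/194

467/194


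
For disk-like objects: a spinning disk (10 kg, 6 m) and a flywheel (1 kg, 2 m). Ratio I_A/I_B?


Given: M1=10 kg, R1=6 m, M2=1 kg, R2=2 m
For a disk: I = (1/2)*M*R^2, so I_A/I_B = (M1*R1^2)/(M2*R2^2)
M1*R1^2 = 10*36 = 360
M2*R2^2 = 1*4 = 4
I_A/I_B = 360/4 = 90

90


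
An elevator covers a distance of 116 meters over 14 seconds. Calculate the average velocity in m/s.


Given: distance d = 116 m, time t = 14 s
Using v = d / t
v = 116 / 14
v = 58/7 m/s

58/7 m/s


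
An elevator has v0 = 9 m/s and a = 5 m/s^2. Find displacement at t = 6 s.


Given: v0 = 9 m/s, a = 5 m/s^2, t = 6 s
Using s = v0*t + (1/2)*a*t^2
s = 9*6 + (1/2)*5*6^2
s = 54 + (1/2)*180
s = 54 + 90
s = 144

144 m


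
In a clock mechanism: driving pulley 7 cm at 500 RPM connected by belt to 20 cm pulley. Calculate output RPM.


Given: D1 = 7 cm, w1 = 500 RPM, D2 = 20 cm
Using D1*w1 = D2*w2
w2 = D1*w1 / D2
w2 = 7*500 / 20
w2 = 3500 / 20
w2 = 175 RPM

175 RPM


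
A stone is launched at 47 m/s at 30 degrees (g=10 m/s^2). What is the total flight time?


Given: v0 = 47 m/s, theta = 30 deg, g = 10 m/s^2
sin(30) = 1/2
Using T = 2*v0*sin(theta) / g
T = 2*47*1/2 / 10
T = 47 / 10
T = 47/10 s

47/10 s


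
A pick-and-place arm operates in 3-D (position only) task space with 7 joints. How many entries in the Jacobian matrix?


Given: task space dimension = 3, joints = 7
Jacobian is a 3 x 7 matrix
Total entries = rows * columns
Total = 3 * 7
Total = 21

21


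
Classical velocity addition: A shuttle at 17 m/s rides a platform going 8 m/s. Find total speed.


Given: object velocity = 17 m/s, platform velocity = 8 m/s (same direction)
Using classical velocity addition: v_total = v_object + v_platform
v_total = 17 + 8
v_total = 25 m/s

25 m/s


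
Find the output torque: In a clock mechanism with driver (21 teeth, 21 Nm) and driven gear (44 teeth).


Given: N1 = 21, N2 = 44, T1 = 21 Nm
Using T2/T1 = N2/N1
T2 = T1 * N2 / N1
T2 = 21 * 44 / 21
T2 = 924 / 21
T2 = 44 Nm

44 Nm


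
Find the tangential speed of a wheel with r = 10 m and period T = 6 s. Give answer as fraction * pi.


Given: radius r = 10 m, period T = 6 s
Using v = 2*pi*r / T
v = 2*pi*10 / 6
v = 20*pi / 6
v = 10/3*pi m/s

10/3*pi m/s


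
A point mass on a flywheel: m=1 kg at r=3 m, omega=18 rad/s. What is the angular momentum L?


Given: m = 1 kg, r = 3 m, omega = 18 rad/s
For a point mass: I = m*r^2
I = 1*3^2 = 1*9 = 9
L = I*omega = 9*18
L = 162 kg*m^2/s

162 kg*m^2/s


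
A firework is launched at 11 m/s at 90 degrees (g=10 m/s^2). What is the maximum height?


Given: v0 = 11 m/s, theta = 90 deg, g = 10 m/s^2
sin^2(90) = 1
Using H = v0^2 * sin^2(theta) / (2*g)
H = 11^2 * 1 / (2*10)
H = 121 * 1 / 20
H = 121 / 20
H = 121/20 m

121/20 m


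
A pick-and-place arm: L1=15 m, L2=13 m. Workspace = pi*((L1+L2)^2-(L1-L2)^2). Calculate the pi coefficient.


Given: L1 = 15, L2 = 13
(L1+L2)^2 = (28)^2 = 784
(L1-L2)^2 = (2)^2 = 4
Difference = 784 - 4 = 780
This equals 4*L1*L2 = 4*15*13 = 780
Workspace area = 780*pi

780


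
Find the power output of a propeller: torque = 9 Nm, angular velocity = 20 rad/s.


Given: tau = 9 Nm, omega = 20 rad/s
Using P = tau * omega
P = 9 * 20
P = 180 W

180 W


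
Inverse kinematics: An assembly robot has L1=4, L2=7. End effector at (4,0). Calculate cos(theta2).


Given: L1 = 4, L2 = 7, target (x, y) = (4, 0)
Using cos(theta2) = (x^2 + y^2 - L1^2 - L2^2) / (2*L1*L2)
x^2 + y^2 = 4^2 + 0 = 16
L1^2 + L2^2 = 16 + 49 = 65
Numerator = 16 - 65 = -49
Denominator = 2*4*7 = 56
cos(theta2) = -49/56 = -7/8

-7/8


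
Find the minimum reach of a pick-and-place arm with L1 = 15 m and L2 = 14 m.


Given: L1 = 15 m, L2 = 14 m
For a 2-link planar arm, min reach = |L1 - L2| (second link folded back)
Min reach = |15 - 14|
Min reach = 1 m

1 m


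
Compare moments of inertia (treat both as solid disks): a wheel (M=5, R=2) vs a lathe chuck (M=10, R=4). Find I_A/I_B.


Given: M1=5 kg, R1=2 m, M2=10 kg, R2=4 m
For a disk: I = (1/2)*M*R^2, so I_A/I_B = (M1*R1^2)/(M2*R2^2)
M1*R1^2 = 5*4 = 20
M2*R2^2 = 10*16 = 160
I_A/I_B = 20/160 = 1/8

1/8


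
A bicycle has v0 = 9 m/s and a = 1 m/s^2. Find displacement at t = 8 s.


Given: v0 = 9 m/s, a = 1 m/s^2, t = 8 s
Using s = v0*t + (1/2)*a*t^2
s = 9*8 + (1/2)*1*8^2
s = 72 + (1/2)*64
s = 72 + 32
s = 104

104 m


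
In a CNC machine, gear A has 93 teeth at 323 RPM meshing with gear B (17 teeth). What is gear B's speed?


Given: N1 = 93 teeth, w1 = 323 RPM, N2 = 17 teeth
Using N1*w1 = N2*w2
w2 = N1*w1 / N2
w2 = 93*323 / 17
w2 = 30039 / 17
w2 = 1767 RPM

1767 RPM


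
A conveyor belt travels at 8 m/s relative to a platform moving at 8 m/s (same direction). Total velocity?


Given: object velocity = 8 m/s, platform velocity = 8 m/s (same direction)
Using classical velocity addition: v_total = v_object + v_platform
v_total = 8 + 8
v_total = 16 m/s

16 m/s


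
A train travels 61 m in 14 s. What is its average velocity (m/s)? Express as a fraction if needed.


Given: distance d = 61 m, time t = 14 s
Using v = d / t
v = 61 / 14
v = 61/14 m/s

61/14 m/s


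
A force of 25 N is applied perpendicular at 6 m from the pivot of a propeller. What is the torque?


Given: F = 25 N, r = 6 m, angle = 90 deg (perpendicular)
Using tau = F * r * sin(90)
sin(90) = 1
tau = 25 * 6 * 1
tau = 150 Nm

150 Nm


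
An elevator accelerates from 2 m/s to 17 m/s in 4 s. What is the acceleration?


Given: initial velocity v0 = 2 m/s, final velocity v = 17 m/s, time t = 4 s
Using a = (v - v0) / t
a = (17 - 2) / 4
a = 15 / 4
a = 15/4 m/s^2

15/4 m/s^2


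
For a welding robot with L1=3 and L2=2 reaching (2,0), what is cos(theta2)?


Given: L1 = 3, L2 = 2, target (x, y) = (2, 0)
Using cos(theta2) = (x^2 + y^2 - L1^2 - L2^2) / (2*L1*L2)
x^2 + y^2 = 2^2 + 0 = 4
L1^2 + L2^2 = 9 + 4 = 13
Numerator = 4 - 13 = -9
Denominator = 2*3*2 = 12
cos(theta2) = -9/12 = -3/4

-3/4


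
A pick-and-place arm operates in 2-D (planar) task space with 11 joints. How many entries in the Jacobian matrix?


Given: task space dimension = 2, joints = 11
Jacobian is a 2 x 11 matrix
Total entries = rows * columns
Total = 2 * 11
Total = 22

22


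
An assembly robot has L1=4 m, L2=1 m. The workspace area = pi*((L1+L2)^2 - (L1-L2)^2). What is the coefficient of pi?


Given: L1 = 4, L2 = 1
(L1+L2)^2 = (5)^2 = 25
(L1-L2)^2 = (3)^2 = 9
Difference = 25 - 9 = 16
This equals 4*L1*L2 = 4*4*1 = 16
Workspace area = 16*pi

16


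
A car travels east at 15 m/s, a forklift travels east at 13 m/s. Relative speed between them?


Given: v_A = 15 m/s east, v_B = 13 m/s east
Both move in the same direction; relative speed = |v_A - v_B|
|15 - 13| = |2|
= 2 m/s

2 m/s


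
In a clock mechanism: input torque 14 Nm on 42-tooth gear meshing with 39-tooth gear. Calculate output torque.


Given: N1 = 42, N2 = 39, T1 = 14 Nm
Using T2/T1 = N2/N1
T2 = T1 * N2 / N1
T2 = 14 * 39 / 42
T2 = 546 / 42
T2 = 13 Nm

13 Nm


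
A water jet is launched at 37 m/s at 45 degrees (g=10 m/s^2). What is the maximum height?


Given: v0 = 37 m/s, theta = 45 deg, g = 10 m/s^2
sin^2(45) = 1/2
Using H = v0^2 * sin^2(theta) / (2*g)
H = 37^2 * 1/2 / (2*10)
H = 1369 * 1/2 / 20
H = 1369/2 / 20
H = 1369/40 m

1369/40 m


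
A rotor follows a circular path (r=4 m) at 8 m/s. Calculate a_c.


Given: v = 8 m/s, r = 4 m
Using a_c = v^2 / r
a_c = 8^2 / 4
a_c = 64 / 4
a_c = 16 m/s^2

16 m/s^2


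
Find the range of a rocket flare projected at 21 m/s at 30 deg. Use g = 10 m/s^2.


Given: v0 = 21 m/s, theta = 30 deg, g = 10 m/s^2
sin(2*30) = sin(60) = sqrt(3)/2
Using R = v0^2 * sin(2*theta) / g
R = 21^2 * (sqrt(3)/2) / 10
R = 441 * sqrt(3) / 20
R = 441/20*sqrt(3) m

441/20*sqrt(3) m


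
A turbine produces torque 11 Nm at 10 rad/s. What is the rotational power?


Given: tau = 11 Nm, omega = 10 rad/s
Using P = tau * omega
P = 11 * 10
P = 110 W

110 W


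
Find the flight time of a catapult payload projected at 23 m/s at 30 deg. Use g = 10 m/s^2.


Given: v0 = 23 m/s, theta = 30 deg, g = 10 m/s^2
sin(30) = 1/2
Using T = 2*v0*sin(theta) / g
T = 2*23*1/2 / 10
T = 23 / 10
T = 23/10 s

23/10 s


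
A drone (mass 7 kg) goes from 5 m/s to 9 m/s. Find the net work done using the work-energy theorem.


Given: m = 7 kg, v0 = 5 m/s, v = 9 m/s
Using W = (1/2)*m*(v^2 - v0^2)
v^2 = 9^2 = 81
v0^2 = 5^2 = 25
v^2 - v0^2 = 81 - 25 = 56
W = (1/2)*7*56 = 196 J

196 J


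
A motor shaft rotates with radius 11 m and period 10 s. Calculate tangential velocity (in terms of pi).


Given: radius r = 11 m, period T = 10 s
Using v = 2*pi*r / T
v = 2*pi*11 / 10
v = 22*pi / 10
v = 11/5*pi m/s

11/5*pi m/s


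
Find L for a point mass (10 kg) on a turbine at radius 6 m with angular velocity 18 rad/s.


Given: m = 10 kg, r = 6 m, omega = 18 rad/s
For a point mass: I = m*r^2
I = 10*6^2 = 10*36 = 360
L = I*omega = 360*18
L = 6480 kg*m^2/s

6480 kg*m^2/s


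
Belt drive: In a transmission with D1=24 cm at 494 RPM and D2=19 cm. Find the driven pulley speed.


Given: D1 = 24 cm, w1 = 494 RPM, D2 = 19 cm
Using D1*w1 = D2*w2
w2 = D1*w1 / D2
w2 = 24*494 / 19
w2 = 11856 / 19
w2 = 624 RPM

624 RPM


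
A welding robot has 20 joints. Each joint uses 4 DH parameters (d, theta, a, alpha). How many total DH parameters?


Given: 20 joints, 4 DH parameters per joint (d, theta, a, alpha)
Total DH parameters = number_of_joints * 4
Total = 20 * 4
Total = 80

80


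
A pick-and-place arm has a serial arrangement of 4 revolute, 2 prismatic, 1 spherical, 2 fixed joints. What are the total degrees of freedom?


Given: serial robot with 4 revolute, 2 prismatic, 1 spherical, 2 fixed joints
DOF contribution per joint type: revolute=1, prismatic=1, spherical=3, fixed=0
DOF = 4*1 + 2*1 + 1*3 + 2*0
DOF = 9

9


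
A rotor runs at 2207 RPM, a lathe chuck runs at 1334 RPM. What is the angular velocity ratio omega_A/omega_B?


Given: RPM_A = 2207, RPM_B = 1334
omega = 2*pi*RPM/60, so omega_A/omega_B = RPM_A / RPM_B
omega_A/omega_B = 2207 / 1334
omega_A/omega_B = 2207/1334

2207/1334


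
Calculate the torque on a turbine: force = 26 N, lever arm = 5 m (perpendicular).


Given: F = 26 N, r = 5 m, angle = 90 deg (perpendicular)
Using tau = F * r * sin(90)
sin(90) = 1
tau = 26 * 5 * 1
tau = 130 Nm

130 Nm


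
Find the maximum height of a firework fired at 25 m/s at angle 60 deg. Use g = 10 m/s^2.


Given: v0 = 25 m/s, theta = 60 deg, g = 10 m/s^2
sin^2(60) = 3/4
Using H = v0^2 * sin^2(theta) / (2*g)
H = 25^2 * 3/4 / (2*10)
H = 625 * 3/4 / 20
H = 1875/4 / 20
H = 375/16 m

375/16 m


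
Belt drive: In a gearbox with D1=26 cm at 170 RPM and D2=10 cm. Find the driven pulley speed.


Given: D1 = 26 cm, w1 = 170 RPM, D2 = 10 cm
Using D1*w1 = D2*w2
w2 = D1*w1 / D2
w2 = 26*170 / 10
w2 = 4420 / 10
w2 = 442 RPM

442 RPM


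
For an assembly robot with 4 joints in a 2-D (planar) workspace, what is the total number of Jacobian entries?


Given: task space dimension = 2, joints = 4
Jacobian is a 2 x 4 matrix
Total entries = rows * columns
Total = 2 * 4
Total = 8

8


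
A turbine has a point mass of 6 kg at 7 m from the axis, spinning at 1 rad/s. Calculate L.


Given: m = 6 kg, r = 7 m, omega = 1 rad/s
For a point mass: I = m*r^2
I = 6*7^2 = 6*49 = 294
L = I*omega = 294*1
L = 294 kg*m^2/s

294 kg*m^2/s


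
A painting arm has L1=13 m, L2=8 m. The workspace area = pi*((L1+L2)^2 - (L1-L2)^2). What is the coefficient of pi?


Given: L1 = 13, L2 = 8
(L1+L2)^2 = (21)^2 = 441
(L1-L2)^2 = (5)^2 = 25
Difference = 441 - 25 = 416
This equals 4*L1*L2 = 4*13*8 = 416
Workspace area = 416*pi

416


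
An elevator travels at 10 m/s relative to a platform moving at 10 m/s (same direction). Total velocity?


Given: object velocity = 10 m/s, platform velocity = 10 m/s (same direction)
Using classical velocity addition: v_total = v_object + v_platform
v_total = 10 + 10
v_total = 20 m/s

20 m/s


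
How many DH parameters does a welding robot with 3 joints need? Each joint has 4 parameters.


Given: 3 joints, 4 DH parameters per joint (d, theta, a, alpha)
Total DH parameters = number_of_joints * 4
Total = 3 * 4
Total = 12

12


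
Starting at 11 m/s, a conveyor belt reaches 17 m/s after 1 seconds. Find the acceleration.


Given: initial velocity v0 = 11 m/s, final velocity v = 17 m/s, time t = 1 s
Using a = (v - v0) / t
a = (17 - 11) / 1
a = 6 / 1
a = 6 m/s^2

6 m/s^2


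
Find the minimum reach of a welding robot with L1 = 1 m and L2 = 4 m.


Given: L1 = 1 m, L2 = 4 m
For a 2-link planar arm, min reach = |L1 - L2| (second link folded back)
Min reach = |1 - 4|
Min reach = 3 m

3 m


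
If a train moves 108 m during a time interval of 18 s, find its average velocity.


Given: distance d = 108 m, time t = 18 s
Using v = d / t
v = 108 / 18
v = 6 m/s

6 m/s


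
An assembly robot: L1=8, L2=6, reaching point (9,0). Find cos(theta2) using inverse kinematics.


Given: L1 = 8, L2 = 6, target (x, y) = (9, 0)
Using cos(theta2) = (x^2 + y^2 - L1^2 - L2^2) / (2*L1*L2)
x^2 + y^2 = 9^2 + 0 = 81
L1^2 + L2^2 = 64 + 36 = 100
Numerator = 81 - 100 = -19
Denominator = 2*8*6 = 96
cos(theta2) = -19/96 = -19/96

-19/96


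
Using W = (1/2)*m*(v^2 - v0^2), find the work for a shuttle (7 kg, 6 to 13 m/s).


Given: m = 7 kg, v0 = 6 m/s, v = 13 m/s
Using W = (1/2)*m*(v^2 - v0^2)
v^2 = 13^2 = 169
v0^2 = 6^2 = 36
v^2 - v0^2 = 169 - 36 = 133
W = (1/2)*7*133 = 931/2 J

931/2 J


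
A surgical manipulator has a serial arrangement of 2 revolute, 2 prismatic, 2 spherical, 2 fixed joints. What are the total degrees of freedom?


Given: serial robot with 2 revolute, 2 prismatic, 2 spherical, 2 fixed joints
DOF contribution per joint type: revolute=1, prismatic=1, spherical=3, fixed=0
DOF = 2*1 + 2*1 + 2*3 + 2*0
DOF = 10

10


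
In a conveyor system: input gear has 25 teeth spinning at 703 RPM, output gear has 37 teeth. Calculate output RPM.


Given: N1 = 25 teeth, w1 = 703 RPM, N2 = 37 teeth
Using N1*w1 = N2*w2
w2 = N1*w1 / N2
w2 = 25*703 / 37
w2 = 17575 / 37
w2 = 475 RPM

475 RPM


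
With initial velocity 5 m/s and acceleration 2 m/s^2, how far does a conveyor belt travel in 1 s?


Given: v0 = 5 m/s, a = 2 m/s^2, t = 1 s
Using s = v0*t + (1/2)*a*t^2
s = 5*1 + (1/2)*2*1^2
s = 5 + (1/2)*2
s = 5 + 1
s = 6

6 m


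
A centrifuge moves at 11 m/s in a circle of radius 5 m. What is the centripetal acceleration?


Given: v = 11 m/s, r = 5 m
Using a_c = v^2 / r
a_c = 11^2 / 5
a_c = 121 / 5
a_c = 121/5 m/s^2

121/5 m/s^2


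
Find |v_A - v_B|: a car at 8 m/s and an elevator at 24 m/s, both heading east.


Given: v_A = 8 m/s east, v_B = 24 m/s east
Both move in the same direction; relative speed = |v_A - v_B|
|8 - 24| = |-16|
= 16 m/s

16 m/s


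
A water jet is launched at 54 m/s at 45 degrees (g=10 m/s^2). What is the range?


Given: v0 = 54 m/s, theta = 45 deg, g = 10 m/s^2
sin(2*45) = sin(90) = 1
Using R = v0^2 * sin(2*theta) / g
R = 54^2 * 1 / 10
R = 2916 / 10
R = 1458/5 m

1458/5 m


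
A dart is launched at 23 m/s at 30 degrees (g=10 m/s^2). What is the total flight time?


Given: v0 = 23 m/s, theta = 30 deg, g = 10 m/s^2
sin(30) = 1/2
Using T = 2*v0*sin(theta) / g
T = 2*23*1/2 / 10
T = 23 / 10
T = 23/10 s

23/10 s


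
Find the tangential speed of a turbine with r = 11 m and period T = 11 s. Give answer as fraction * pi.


Given: radius r = 11 m, period T = 11 s
Using v = 2*pi*r / T
v = 2*pi*11 / 11
v = 22*pi / 11
v = 2*pi m/s

2*pi m/s


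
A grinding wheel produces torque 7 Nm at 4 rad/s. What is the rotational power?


Given: tau = 7 Nm, omega = 4 rad/s
Using P = tau * omega
P = 7 * 4
P = 28 W

28 W


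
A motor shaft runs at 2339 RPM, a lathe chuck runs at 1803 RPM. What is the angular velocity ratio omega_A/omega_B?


Given: RPM_A = 2339, RPM_B = 1803
omega = 2*pi*RPM/60, so omega_A/omega_B = RPM_A / RPM_B
omega_A/omega_B = 2339 / 1803
omega_A/omega_B = 2339/1803

2339/1803


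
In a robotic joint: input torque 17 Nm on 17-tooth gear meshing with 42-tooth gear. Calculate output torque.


Given: N1 = 17, N2 = 42, T1 = 17 Nm
Using T2/T1 = N2/N1
T2 = T1 * N2 / N1
T2 = 17 * 42 / 17
T2 = 714 / 17
T2 = 42 Nm

42 Nm


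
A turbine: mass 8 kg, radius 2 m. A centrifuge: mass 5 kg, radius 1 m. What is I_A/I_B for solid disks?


Given: M1=8 kg, R1=2 m, M2=5 kg, R2=1 m
For a disk: I = (1/2)*M*R^2, so I_A/I_B = (M1*R1^2)/(M2*R2^2)
M1*R1^2 = 8*4 = 32
M2*R2^2 = 5*1 = 5
I_A/I_B = 32/5 = 32/5

32/5


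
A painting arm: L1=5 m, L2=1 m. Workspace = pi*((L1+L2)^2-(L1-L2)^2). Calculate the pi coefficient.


Given: L1 = 5, L2 = 1
(L1+L2)^2 = (6)^2 = 36
(L1-L2)^2 = (4)^2 = 16
Difference = 36 - 16 = 20
This equals 4*L1*L2 = 4*5*1 = 20
Workspace area = 20*pi

20


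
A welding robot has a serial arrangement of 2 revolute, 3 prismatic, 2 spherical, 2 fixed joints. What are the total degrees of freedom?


Given: serial robot with 2 revolute, 3 prismatic, 2 spherical, 2 fixed joints
DOF contribution per joint type: revolute=1, prismatic=1, spherical=3, fixed=0
DOF = 2*1 + 3*1 + 2*3 + 2*0
DOF = 11

11


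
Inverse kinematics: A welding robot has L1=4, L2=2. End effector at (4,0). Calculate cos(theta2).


Given: L1 = 4, L2 = 2, target (x, y) = (4, 0)
Using cos(theta2) = (x^2 + y^2 - L1^2 - L2^2) / (2*L1*L2)
x^2 + y^2 = 4^2 + 0 = 16
L1^2 + L2^2 = 16 + 4 = 20
Numerator = 16 - 20 = -4
Denominator = 2*4*2 = 16
cos(theta2) = -4/16 = -1/4

-1/4


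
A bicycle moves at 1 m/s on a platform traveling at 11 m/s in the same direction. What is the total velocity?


Given: object velocity = 1 m/s, platform velocity = 11 m/s (same direction)
Using classical velocity addition: v_total = v_object + v_platform
v_total = 1 + 11
v_total = 12 m/s

12 m/s


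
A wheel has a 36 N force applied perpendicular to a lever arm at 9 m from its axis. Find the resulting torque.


Given: F = 36 N, r = 9 m, angle = 90 deg (perpendicular)
Using tau = F * r * sin(90)
sin(90) = 1
tau = 36 * 9 * 1
tau = 324 Nm

324 Nm


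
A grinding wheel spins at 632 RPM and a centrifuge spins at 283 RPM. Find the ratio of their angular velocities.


Given: RPM_A = 632, RPM_B = 283
omega = 2*pi*RPM/60, so omega_A/omega_B = RPM_A / RPM_B
omega_A/omega_B = 632 / 283
omega_A/omega_B = 632/283

632/283


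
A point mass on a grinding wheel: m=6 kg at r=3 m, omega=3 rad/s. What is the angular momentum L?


Given: m = 6 kg, r = 3 m, omega = 3 rad/s
For a point mass: I = m*r^2
I = 6*3^2 = 6*9 = 54
L = I*omega = 54*3
L = 162 kg*m^2/s

162 kg*m^2/s


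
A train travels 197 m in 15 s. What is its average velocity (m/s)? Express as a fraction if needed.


Given: distance d = 197 m, time t = 15 s
Using v = d / t
v = 197 / 15
v = 197/15 m/s

197/15 m/s


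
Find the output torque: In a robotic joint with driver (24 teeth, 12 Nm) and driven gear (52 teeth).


Given: N1 = 24, N2 = 52, T1 = 12 Nm
Using T2/T1 = N2/N1
T2 = T1 * N2 / N1
T2 = 12 * 52 / 24
T2 = 624 / 24
T2 = 26 Nm

26 Nm


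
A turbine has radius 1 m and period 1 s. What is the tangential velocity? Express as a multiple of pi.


Given: radius r = 1 m, period T = 1 s
Using v = 2*pi*r / T
v = 2*pi*1 / 1
v = 2*pi / 1
v = 2*pi m/s

2*pi m/s
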